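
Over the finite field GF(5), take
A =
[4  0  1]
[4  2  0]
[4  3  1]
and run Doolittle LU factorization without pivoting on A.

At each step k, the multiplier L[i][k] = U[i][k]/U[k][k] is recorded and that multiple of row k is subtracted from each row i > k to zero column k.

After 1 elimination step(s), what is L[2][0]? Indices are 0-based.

L[2][0] = 1

Step 1: pivot at (0,0) is 4.
  row1 ← row1 − (1)·row0  ⇒  L[1][0]=1, U row1=(0, 2, 4)
  row2 ← row2 − (1)·row0  ⇒  L[2][0]=1, U row2=(0, 3, 0)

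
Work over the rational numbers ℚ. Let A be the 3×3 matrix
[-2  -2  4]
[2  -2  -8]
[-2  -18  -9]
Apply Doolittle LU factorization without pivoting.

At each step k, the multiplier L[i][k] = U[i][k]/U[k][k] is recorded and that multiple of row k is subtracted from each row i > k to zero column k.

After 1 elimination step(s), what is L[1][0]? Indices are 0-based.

k=0: U[0][0]=-2
  eliminate (1,0): mult=-1, new row 1: (0, -4, -4); set L[1][0]=-1
  eliminate (2,0): mult=1, new row 2: (0, -16, -13); set L[2][0]=1

L[1][0] = -1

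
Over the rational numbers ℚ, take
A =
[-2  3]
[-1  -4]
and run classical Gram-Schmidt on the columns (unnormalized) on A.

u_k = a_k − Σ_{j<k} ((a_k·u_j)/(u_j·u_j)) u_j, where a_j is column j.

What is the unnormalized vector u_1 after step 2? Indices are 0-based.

u_1 = (11/5, -22/5)

Step 1: u_0 = a_0 = (-2, -1).
Step 2: u_1 = a_1 − (-2/5)·u_0 = (11/5, -22/5).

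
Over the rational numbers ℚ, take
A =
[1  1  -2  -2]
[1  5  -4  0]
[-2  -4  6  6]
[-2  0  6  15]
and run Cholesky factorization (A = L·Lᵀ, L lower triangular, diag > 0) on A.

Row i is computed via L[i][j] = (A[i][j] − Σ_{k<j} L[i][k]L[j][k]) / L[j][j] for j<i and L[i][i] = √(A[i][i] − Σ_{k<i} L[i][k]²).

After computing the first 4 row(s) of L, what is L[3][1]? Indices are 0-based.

Step 1: L[0][0] = √(1) = 1.
  L[1][0] = (1) / L[0][0] = 1.
Step 2: L[1][1] = √(4) = 2.
  L[2][0] = (-2) / L[0][0] = -2.
  L[2][1] = (-2) / L[1][1] = -1.
Step 3: L[2][2] = √(1) = 1.
  L[3][0] = (-2) / L[0][0] = -2.
  L[3][1] = (2) / L[1][1] = 1.
  L[3][2] = (3) / L[2][2] = 3.
Step 4: L[3][3] = √(1) = 1.

L[3][1] = 1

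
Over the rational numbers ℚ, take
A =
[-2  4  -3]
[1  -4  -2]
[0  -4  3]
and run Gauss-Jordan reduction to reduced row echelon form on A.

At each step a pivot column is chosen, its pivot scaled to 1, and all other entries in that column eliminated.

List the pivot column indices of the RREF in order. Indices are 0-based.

pivot columns: 0, 1, 2

[1] R0 /= -2  ⇒  (1, -2, 3/2)
     R1 -= 1·R0  ⇒  (0, -2, -7/2)
[2] R1 /= -2  ⇒  (0, 1, 7/4)
     R0 -= -2·R1  ⇒  (1, 0, 5)
     R2 -= -4·R1  ⇒  (0, 0, 10)
[3] R2 /= 10  ⇒  (0, 0, 1)
     R0 -= 5·R2  ⇒  (1, 0, 0)
     R1 -= 7/4·R2  ⇒  (0, 1, 0)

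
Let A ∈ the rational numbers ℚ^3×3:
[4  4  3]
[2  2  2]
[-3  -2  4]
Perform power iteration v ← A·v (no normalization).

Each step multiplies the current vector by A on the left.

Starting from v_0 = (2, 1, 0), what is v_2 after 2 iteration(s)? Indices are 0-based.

v_2 = (48, 20, -80)

v_0 = (2, 1, 0).
v_1 = A·v_0 = (12, 6, -8).
v_2 = A·v_1 = (48, 20, -80).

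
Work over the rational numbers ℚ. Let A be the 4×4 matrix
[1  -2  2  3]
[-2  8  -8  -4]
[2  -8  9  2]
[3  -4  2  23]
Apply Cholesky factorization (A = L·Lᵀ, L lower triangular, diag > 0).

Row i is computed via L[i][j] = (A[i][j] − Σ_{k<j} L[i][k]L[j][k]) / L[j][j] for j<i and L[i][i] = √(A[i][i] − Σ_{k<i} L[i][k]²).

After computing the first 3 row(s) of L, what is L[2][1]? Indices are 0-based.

L[2][1] = -2

Step 1: L[0][0] = √(1) = 1.
  L[1][0] = (-2) / L[0][0] = -2.
Step 2: L[1][1] = √(4) = 2.
  L[2][0] = (2) / L[0][0] = 2.
  L[2][1] = (-4) / L[1][1] = -2.
Step 3: L[2][2] = √(1) = 1.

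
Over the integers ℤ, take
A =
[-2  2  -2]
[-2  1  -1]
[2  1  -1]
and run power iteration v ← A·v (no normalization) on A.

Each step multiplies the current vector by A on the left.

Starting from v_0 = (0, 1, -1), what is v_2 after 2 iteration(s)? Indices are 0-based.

v_2 = (-8, -8, 8)

v_0 = (0, 1, -1).
v_1 = A·v_0 = (4, 2, 2).
v_2 = A·v_1 = (-8, -8, 8).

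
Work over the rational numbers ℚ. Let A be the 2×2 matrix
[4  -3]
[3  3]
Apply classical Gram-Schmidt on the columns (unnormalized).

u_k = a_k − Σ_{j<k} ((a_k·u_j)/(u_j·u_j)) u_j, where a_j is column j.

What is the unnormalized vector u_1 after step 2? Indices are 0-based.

Step 1: u_0 = a_0 = (4, 3).
Step 2: u_1 = a_1 − (-3/25)·u_0 = (-63/25, 84/25).

u_1 = (-63/25, 84/25)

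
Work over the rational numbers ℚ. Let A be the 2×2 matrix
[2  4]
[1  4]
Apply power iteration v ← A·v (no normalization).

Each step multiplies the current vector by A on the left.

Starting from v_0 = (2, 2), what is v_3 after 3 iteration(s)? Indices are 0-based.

v_0 = (2, 2).
v_1 = A·v_0 = (12, 10).
v_2 = A·v_1 = (64, 52).
v_3 = A·v_2 = (336, 272).

v_3 = (336, 272)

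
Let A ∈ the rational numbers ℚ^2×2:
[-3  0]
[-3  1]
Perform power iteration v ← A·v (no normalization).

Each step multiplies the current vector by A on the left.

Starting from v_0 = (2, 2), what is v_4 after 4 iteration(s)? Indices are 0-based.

v_0 = (2, 2).
v_1 = A·v_0 = (-6, -4).
v_2 = A·v_1 = (18, 14).
v_3 = A·v_2 = (-54, -40).
v_4 = A·v_3 = (162, 122).

v_4 = (162, 122)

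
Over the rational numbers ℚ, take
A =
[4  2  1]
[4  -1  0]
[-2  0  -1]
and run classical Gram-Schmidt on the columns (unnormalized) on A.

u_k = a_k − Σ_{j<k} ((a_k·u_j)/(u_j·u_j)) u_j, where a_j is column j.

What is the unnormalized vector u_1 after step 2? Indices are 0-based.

Step 1: u_0 = a_0 = (4, 4, -2).
Step 2: u_1 = a_1 − (1/9)·u_0 = (14/9, -13/9, 2/9).

u_1 = (14/9, -13/9, 2/9)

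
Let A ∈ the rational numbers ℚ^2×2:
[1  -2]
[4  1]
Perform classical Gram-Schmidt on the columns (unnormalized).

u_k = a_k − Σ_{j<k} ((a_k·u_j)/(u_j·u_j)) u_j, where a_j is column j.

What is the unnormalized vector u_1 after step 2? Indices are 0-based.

Step 1: u_0 = a_0 = (1, 4).
Step 2: u_1 = a_1 − (2/17)·u_0 = (-36/17, 9/17).

u_1 = (-36/17, 9/17)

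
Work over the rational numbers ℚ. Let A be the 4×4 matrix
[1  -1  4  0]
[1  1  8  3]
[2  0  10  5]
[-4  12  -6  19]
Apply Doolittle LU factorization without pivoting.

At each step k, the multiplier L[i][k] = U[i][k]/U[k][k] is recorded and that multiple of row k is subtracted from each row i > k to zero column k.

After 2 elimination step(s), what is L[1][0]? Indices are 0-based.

L[1][0] = 1

k=0: U[0][0]=1
  eliminate (1,0): mult=1, new row 1: (0, 2, 4, 3); set L[1][0]=1
  eliminate (2,0): mult=2, new row 2: (0, 2, 2, 5); set L[2][0]=2
  eliminate (3,0): mult=-4, new row 3: (0, 8, 10, 19); set L[3][0]=-4
k=1: U[1][1]=2
  eliminate (2,1): mult=1, new row 2: (0, 0, -2, 2); set L[2][1]=1
  eliminate (3,1): mult=4, new row 3: (0, 0, -6, 7); set L[3][1]=4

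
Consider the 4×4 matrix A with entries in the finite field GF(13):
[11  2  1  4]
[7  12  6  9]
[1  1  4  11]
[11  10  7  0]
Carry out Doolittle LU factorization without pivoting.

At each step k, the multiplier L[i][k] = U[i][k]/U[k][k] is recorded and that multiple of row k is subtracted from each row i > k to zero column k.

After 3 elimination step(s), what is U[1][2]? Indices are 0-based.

Step 1: pivot at (0,0) is 11.
  row1 ← row1 − (3)·row0  ⇒  L[1][0]=3, U row1=(0, 6, 3, 10)
  row2 ← row2 − (6)·row0  ⇒  L[2][0]=6, U row2=(0, 2, 11, 0)
  row3 ← row3 − (1)·row0  ⇒  L[3][0]=1, U row3=(0, 8, 6, 9)
Step 2: pivot at (1,1) is 6.
  row2 ← row2 − (9)·row1  ⇒  L[2][1]=9, U row2=(0, 0, 10, 1)
  row3 ← row3 − (10)·row1  ⇒  L[3][1]=10, U row3=(0, 0, 2, 0)
Step 3: pivot at (2,2) is 10.
  row3 ← row3 − (8)·row2  ⇒  L[3][2]=8, U row3=(0, 0, 0, 5)

U[1][2] = 3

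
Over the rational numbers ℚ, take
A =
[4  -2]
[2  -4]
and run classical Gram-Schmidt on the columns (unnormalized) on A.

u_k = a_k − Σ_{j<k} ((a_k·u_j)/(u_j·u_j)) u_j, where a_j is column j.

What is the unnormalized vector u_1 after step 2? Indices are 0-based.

Step 1: u_0 = a_0 = (4, 2).
Step 2: u_1 = a_1 − (-4/5)·u_0 = (6/5, -12/5).

u_1 = (6/5, -12/5)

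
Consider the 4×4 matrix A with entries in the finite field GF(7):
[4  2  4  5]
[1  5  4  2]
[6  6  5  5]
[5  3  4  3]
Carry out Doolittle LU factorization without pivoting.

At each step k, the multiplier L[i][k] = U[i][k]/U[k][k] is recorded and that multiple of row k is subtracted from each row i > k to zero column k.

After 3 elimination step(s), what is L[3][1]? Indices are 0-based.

k=0: U[0][0]=4
  eliminate (1,0): mult=2, new row 1: (0, 1, 3, 6); set L[1][0]=2
  eliminate (2,0): mult=5, new row 2: (0, 3, 6, 1); set L[2][0]=5
  eliminate (3,0): mult=3, new row 3: (0, 4, 6, 2); set L[3][0]=3
k=1: U[1][1]=1
  eliminate (2,1): mult=3, new row 2: (0, 0, 4, 4); set L[2][1]=3
  eliminate (3,1): mult=4, new row 3: (0, 0, 1, 6); set L[3][1]=4
k=2: U[2][2]=4
  eliminate (3,2): mult=2, new row 3: (0, 0, 0, 5); set L[3][2]=2

L[3][1] = 4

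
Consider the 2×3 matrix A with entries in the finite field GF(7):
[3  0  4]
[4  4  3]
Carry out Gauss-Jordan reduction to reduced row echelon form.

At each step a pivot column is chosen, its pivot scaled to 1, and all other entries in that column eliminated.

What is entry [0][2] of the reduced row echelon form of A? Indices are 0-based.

M[0][2] = 6

pivot(0,0)=3: scale R0 → (1, 0, 6)
  clear (1,0): R1 −= (4)R0 → (0, 4, 0)
pivot(1,1)=4: scale R1 → (0, 1, 0)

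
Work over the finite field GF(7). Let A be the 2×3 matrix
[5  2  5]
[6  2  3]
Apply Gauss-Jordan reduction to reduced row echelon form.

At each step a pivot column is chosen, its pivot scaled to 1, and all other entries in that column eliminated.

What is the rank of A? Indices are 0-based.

rank = 2

pivot(0,0)=5: scale R0 → (1, 6, 1)
  clear (1,0): R1 −= (6)R0 → (0, 1, 4)
pivot(1,1)=1: scale R1 → (0, 1, 4)
  clear (0,1): R0 −= (6)R1 → (1, 0, 5)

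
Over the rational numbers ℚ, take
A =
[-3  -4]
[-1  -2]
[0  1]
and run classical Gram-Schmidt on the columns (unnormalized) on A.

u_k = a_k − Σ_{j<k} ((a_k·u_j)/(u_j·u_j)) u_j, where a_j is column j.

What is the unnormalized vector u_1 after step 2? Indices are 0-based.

Step 1: u_0 = a_0 = (-3, -1, 0).
Step 2: u_1 = a_1 − (7/5)·u_0 = (1/5, -3/5, 1).

u_1 = (1/5, -3/5, 1)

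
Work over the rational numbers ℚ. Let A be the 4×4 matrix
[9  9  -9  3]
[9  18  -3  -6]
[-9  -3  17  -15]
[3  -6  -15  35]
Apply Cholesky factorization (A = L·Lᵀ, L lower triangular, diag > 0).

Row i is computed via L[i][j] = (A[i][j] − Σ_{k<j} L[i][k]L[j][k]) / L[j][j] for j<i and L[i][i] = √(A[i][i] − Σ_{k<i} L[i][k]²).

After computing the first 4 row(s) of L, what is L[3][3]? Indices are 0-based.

L[3][3] = 4

Step 1: L[0][0] = √(9) = 3.
  L[1][0] = (9) / L[0][0] = 3.
Step 2: L[1][1] = √(9) = 3.
  L[2][0] = (-9) / L[0][0] = -3.
  L[2][1] = (6) / L[1][1] = 2.
Step 3: L[2][2] = √(4) = 2.
  L[3][0] = (3) / L[0][0] = 1.
  L[3][1] = (-9) / L[1][1] = -3.
  L[3][2] = (-6) / L[2][2] = -3.
Step 4: L[3][3] = √(16) = 4.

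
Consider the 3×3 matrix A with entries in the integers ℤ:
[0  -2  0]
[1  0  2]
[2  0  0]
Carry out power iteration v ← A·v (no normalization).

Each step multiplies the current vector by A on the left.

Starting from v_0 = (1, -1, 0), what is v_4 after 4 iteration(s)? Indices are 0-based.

v_0 = (1, -1, 0).
v_1 = A·v_0 = (2, 1, 2).
v_2 = A·v_1 = (-2, 6, 4).
v_3 = A·v_2 = (-12, 6, -4).
v_4 = A·v_3 = (-12, -20, -24).

v_4 = (-12, -20, -24)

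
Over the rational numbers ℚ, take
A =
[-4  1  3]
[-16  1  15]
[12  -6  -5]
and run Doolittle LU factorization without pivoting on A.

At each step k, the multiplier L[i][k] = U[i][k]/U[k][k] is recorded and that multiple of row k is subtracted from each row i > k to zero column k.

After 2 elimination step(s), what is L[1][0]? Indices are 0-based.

L[1][0] = 4

k=0: U[0][0]=-4
  eliminate (1,0): mult=4, new row 1: (0, -3, 3); set L[1][0]=4
  eliminate (2,0): mult=-3, new row 2: (0, -3, 4); set L[2][0]=-3
k=1: U[1][1]=-3
  eliminate (2,1): mult=1, new row 2: (0, 0, 1); set L[2][1]=1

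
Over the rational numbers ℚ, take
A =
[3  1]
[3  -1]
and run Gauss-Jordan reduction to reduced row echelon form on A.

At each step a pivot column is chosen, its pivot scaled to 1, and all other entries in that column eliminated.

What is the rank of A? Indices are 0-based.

rank = 2

pivot(0,0)=3: scale R0 → (1, 1/3)
  clear (1,0): R1 −= (3)R0 → (0, -2)
pivot(1,1)=-2: scale R1 → (0, 1)
  clear (0,1): R0 −= (1/3)R1 → (1, 0)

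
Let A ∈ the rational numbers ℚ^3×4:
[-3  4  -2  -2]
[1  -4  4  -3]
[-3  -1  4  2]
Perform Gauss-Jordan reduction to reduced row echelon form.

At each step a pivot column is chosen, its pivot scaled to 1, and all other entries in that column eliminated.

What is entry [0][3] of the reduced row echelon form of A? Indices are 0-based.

M[0][3] = -41

pivot(0,0)=-3: scale R0 → (1, -4/3, 2/3, 2/3)
  clear (1,0): R1 −= (1)R0 → (0, -8/3, 10/3, -11/3)
  clear (2,0): R2 −= (-3)R0 → (0, -5, 6, 4)
pivot(1,1)=-8/3: scale R1 → (0, 1, -5/4, 11/8)
  clear (0,1): R0 −= (-4/3)R1 → (1, 0, -1, 5/2)
  clear (2,1): R2 −= (-5)R1 → (0, 0, -1/4, 87/8)
pivot(2,2)=-1/4: scale R2 → (0, 0, 1, -87/2)
  clear (0,2): R0 −= (-1)R2 → (1, 0, 0, -41)
  clear (1,2): R1 −= (-5/4)R2 → (0, 1, 0, -53)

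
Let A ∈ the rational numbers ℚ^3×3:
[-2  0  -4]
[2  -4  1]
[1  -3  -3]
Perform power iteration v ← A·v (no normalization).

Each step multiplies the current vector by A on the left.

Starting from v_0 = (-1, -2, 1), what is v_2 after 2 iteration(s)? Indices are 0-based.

v_0 = (-1, -2, 1).
v_1 = A·v_0 = (-2, 7, 2).
v_2 = A·v_1 = (-4, -30, -29).

v_2 = (-4, -30, -29)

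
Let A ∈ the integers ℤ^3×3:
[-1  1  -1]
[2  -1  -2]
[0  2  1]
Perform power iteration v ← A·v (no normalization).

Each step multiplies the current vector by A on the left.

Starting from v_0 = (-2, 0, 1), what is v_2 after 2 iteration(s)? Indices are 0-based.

v_2 = (-8, 6, -11)

v_0 = (-2, 0, 1).
v_1 = A·v_0 = (1, -6, 1).
v_2 = A·v_1 = (-8, 6, -11).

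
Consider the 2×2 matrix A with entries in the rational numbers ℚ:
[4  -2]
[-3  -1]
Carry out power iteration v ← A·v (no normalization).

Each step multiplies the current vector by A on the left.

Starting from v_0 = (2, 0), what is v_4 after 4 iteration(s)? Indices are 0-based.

v_4 = (1076, -522)

v_0 = (2, 0).
v_1 = A·v_0 = (8, -6).
v_2 = A·v_1 = (44, -18).
v_3 = A·v_2 = (212, -114).
v_4 = A·v_3 = (1076, -522).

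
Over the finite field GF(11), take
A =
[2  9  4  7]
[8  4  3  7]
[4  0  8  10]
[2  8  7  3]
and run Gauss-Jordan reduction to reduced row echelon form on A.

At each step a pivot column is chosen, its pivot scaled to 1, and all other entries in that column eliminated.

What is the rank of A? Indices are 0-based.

rank = 4

step 1: normalize row 0 (÷2) = (1, 10, 2, 9)
  row 1: subtract 8×row0 = (0, 1, 9, 1)
  row 2: subtract 4×row0 = (0, 4, 0, 7)
  row 3: subtract 2×row0 = (0, 10, 3, 7)
step 2: normalize row 1 (÷1) = (0, 1, 9, 1)
  row 0: subtract 10×row1 = (1, 0, 0, 10)
  row 2: subtract 4×row1 = (0, 0, 8, 3)
  row 3: subtract 10×row1 = (0, 0, 1, 8)
step 3: normalize row 2 (÷8) = (0, 0, 1, 10)
  row 1: subtract 9×row2 = (0, 1, 0, 10)
  row 3: subtract 1×row2 = (0, 0, 0, 9)
step 4: normalize row 3 (÷9) = (0, 0, 0, 1)
  row 0: subtract 10×row3 = (1, 0, 0, 0)
  row 1: subtract 10×row3 = (0, 1, 0, 0)
  row 2: subtract 10×row3 = (0, 0, 1, 0)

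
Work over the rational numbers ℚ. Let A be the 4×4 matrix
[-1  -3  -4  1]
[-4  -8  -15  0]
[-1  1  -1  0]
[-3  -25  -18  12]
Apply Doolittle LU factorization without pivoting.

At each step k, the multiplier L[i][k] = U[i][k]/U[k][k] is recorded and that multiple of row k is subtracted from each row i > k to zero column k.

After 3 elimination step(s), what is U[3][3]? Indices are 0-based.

U[3][3] = -4

[col 0] pivot -1
  R1 -= 4*R0 → (0, 4, 1, -4)  (L[1][0] := 4)
  R2 -= 1*R0 → (0, 4, 3, -1)  (L[2][0] := 1)
  R3 -= 3*R0 → (0, -16, -6, 9)  (L[3][0] := 3)
[col 1] pivot 4
  R2 -= 1*R1 → (0, 0, 2, 3)  (L[2][1] := 1)
  R3 -= -4*R1 → (0, 0, -2, -7)  (L[3][1] := -4)
[col 2] pivot 2
  R3 -= -1*R2 → (0, 0, 0, -4)  (L[3][2] := -1)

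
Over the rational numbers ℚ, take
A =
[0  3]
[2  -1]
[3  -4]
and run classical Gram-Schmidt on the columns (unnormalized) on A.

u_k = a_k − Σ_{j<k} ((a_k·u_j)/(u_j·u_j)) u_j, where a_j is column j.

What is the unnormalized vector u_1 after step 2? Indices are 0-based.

Step 1: u_0 = a_0 = (0, 2, 3).
Step 2: u_1 = a_1 − (-14/13)·u_0 = (3, 15/13, -10/13).

u_1 = (3, 15/13, -10/13)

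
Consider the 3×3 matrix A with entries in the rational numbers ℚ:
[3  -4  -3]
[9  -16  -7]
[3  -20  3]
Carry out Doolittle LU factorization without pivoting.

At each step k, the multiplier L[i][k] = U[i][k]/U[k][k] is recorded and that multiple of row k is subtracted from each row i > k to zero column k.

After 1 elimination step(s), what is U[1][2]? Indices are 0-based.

k=0: U[0][0]=3
  eliminate (1,0): mult=3, new row 1: (0, -4, 2); set L[1][0]=3
  eliminate (2,0): mult=1, new row 2: (0, -16, 6); set L[2][0]=1

U[1][2] = 2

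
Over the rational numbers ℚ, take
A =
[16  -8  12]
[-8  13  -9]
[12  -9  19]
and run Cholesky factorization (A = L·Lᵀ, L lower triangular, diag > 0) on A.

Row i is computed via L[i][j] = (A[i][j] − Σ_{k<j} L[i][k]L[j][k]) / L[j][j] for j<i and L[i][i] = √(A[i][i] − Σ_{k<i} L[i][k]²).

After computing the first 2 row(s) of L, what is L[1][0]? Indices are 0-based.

L[1][0] = -2

Step 1: L[0][0] = √(16) = 4.
  L[1][0] = (-8) / L[0][0] = -2.
Step 2: L[1][1] = √(9) = 3.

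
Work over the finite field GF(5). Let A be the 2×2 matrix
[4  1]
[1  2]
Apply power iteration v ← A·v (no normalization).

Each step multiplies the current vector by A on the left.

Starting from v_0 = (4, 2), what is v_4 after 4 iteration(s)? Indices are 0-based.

v_4 = (4, 0)

v_0 = (4, 2).
v_1 = A·v_0 = (3, 3).
v_2 = A·v_1 = (0, 4).
v_3 = A·v_2 = (4, 3).
v_4 = A·v_3 = (4, 0).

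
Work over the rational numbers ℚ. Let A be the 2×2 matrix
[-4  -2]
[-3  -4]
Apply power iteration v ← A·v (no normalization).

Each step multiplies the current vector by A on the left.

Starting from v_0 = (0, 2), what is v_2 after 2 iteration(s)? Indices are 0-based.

v_0 = (0, 2).
v_1 = A·v_0 = (-4, -8).
v_2 = A·v_1 = (32, 44).

v_2 = (32, 44)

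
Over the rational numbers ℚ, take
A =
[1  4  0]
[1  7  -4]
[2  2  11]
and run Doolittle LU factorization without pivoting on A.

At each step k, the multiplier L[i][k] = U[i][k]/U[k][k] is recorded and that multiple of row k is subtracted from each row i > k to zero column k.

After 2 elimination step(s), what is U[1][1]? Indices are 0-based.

[col 0] pivot 1
  R1 -= 1*R0 → (0, 3, -4)  (L[1][0] := 1)
  R2 -= 2*R0 → (0, -6, 11)  (L[2][0] := 2)
[col 1] pivot 3
  R2 -= -2*R1 → (0, 0, 3)  (L[2][1] := -2)

U[1][1] = 3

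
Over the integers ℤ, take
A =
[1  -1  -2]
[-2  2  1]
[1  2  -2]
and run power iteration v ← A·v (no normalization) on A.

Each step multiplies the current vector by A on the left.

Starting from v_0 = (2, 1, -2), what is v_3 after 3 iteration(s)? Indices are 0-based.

v_0 = (2, 1, -2).
v_1 = A·v_0 = (5, -4, 8).
v_2 = A·v_1 = (-7, -10, -19).
v_3 = A·v_2 = (41, -25, 11).

v_3 = (41, -25, 11)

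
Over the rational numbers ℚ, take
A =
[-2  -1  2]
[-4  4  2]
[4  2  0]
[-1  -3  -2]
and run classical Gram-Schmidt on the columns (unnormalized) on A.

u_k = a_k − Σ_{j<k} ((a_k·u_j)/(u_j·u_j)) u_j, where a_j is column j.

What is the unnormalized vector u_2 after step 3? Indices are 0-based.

u_2 = (696/367, -170/367, 76/367, -408/367)

Step 1: u_0 = a_0 = (-2, -4, 4, -1).
Step 2: u_1 = a_1 − (-3/37)·u_0 = (-43/37, 136/37, 86/37, -114/37).
Step 3: u_2 = a_2 − (-10/37)·u_0 − (138/367)·u_1 = (696/367, -170/367, 76/367, -408/367).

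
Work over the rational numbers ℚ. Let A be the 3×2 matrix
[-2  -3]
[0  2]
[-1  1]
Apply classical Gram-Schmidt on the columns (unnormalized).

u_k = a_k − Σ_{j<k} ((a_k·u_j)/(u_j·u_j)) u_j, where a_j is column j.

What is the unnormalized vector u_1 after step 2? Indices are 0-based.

Step 1: u_0 = a_0 = (-2, 0, -1).
Step 2: u_1 = a_1 − (1)·u_0 = (-1, 2, 2).

u_1 = (-1, 2, 2)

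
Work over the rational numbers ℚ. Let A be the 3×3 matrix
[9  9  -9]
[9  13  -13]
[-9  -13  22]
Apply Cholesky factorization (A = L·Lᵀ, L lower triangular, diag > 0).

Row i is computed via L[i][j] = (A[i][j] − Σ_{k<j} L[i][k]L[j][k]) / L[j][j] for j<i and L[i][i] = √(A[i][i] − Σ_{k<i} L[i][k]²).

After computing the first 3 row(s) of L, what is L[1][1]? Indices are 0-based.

Step 1: L[0][0] = √(9) = 3.
  L[1][0] = (9) / L[0][0] = 3.
Step 2: L[1][1] = √(4) = 2.
  L[2][0] = (-9) / L[0][0] = -3.
  L[2][1] = (-4) / L[1][1] = -2.
Step 3: L[2][2] = √(9) = 3.

L[1][1] = 2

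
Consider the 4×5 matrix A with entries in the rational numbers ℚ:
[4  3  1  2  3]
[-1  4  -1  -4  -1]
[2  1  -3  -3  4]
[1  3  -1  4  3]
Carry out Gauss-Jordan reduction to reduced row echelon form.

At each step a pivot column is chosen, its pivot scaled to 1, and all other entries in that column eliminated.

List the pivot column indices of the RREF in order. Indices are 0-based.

step 1: normalize row 0 (÷4) = (1, 3/4, 1/4, 1/2, 3/4)
  row 1: subtract -1×row0 = (0, 19/4, -3/4, -7/2, -1/4)
  row 2: subtract 2×row0 = (0, -1/2, -7/2, -4, 5/2)
  row 3: subtract 1×row0 = (0, 9/4, -5/4, 7/2, 9/4)
step 2: normalize row 1 (÷19/4) = (0, 1, -3/19, -14/19, -1/19)
  row 0: subtract 3/4×row1 = (1, 0, 7/19, 20/19, 15/19)
  row 2: subtract -1/2×row1 = (0, 0, -68/19, -83/19, 47/19)
  row 3: subtract 9/4×row1 = (0, 0, -17/19, 98/19, 45/19)
step 3: normalize row 2 (÷-68/19) = (0, 0, 1, 83/68, -47/68)
  row 0: subtract 7/19×row2 = (1, 0, 0, 41/68, 71/68)
  row 1: subtract -3/19×row2 = (0, 1, 0, -37/68, -11/68)
  row 3: subtract -17/19×row2 = (0, 0, 0, 25/4, 7/4)
step 4: normalize row 3 (÷25/4) = (0, 0, 0, 1, 7/25)
  row 0: subtract 41/68×row3 = (1, 0, 0, 0, 372/425)
  row 1: subtract -37/68×row3 = (0, 1, 0, 0, -4/425)
  row 2: subtract 83/68×row3 = (0, 0, 1, 0, -439/425)

pivot columns: 0, 1, 2, 3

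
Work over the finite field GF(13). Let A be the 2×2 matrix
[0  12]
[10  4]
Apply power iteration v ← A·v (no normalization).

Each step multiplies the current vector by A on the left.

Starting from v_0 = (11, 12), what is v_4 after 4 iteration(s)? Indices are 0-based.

v_0 = (11, 12).
v_1 = A·v_0 = (1, 2).
v_2 = A·v_1 = (11, 5).
v_3 = A·v_2 = (8, 0).
v_4 = A·v_3 = (0, 2).

v_4 = (0, 2)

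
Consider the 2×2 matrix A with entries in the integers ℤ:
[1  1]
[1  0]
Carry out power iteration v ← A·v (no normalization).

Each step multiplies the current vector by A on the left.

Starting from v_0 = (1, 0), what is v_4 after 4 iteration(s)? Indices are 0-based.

v_0 = (1, 0).
v_1 = A·v_0 = (1, 1).
v_2 = A·v_1 = (2, 1).
v_3 = A·v_2 = (3, 2).
v_4 = A·v_3 = (5, 3).

v_4 = (5, 3)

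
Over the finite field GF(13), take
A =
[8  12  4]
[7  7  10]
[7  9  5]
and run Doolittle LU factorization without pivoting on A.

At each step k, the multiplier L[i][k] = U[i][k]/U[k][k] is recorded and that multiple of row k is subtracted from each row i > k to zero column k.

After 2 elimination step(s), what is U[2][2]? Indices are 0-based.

U[2][2] = 8

Step 1: pivot at (0,0) is 8.
  row1 ← row1 − (9)·row0  ⇒  L[1][0]=9, U row1=(0, 3, 0)
  row2 ← row2 − (9)·row0  ⇒  L[2][0]=9, U row2=(0, 5, 8)
Step 2: pivot at (1,1) is 3.
  row2 ← row2 − (6)·row1  ⇒  L[2][1]=6, U row2=(0, 0, 8)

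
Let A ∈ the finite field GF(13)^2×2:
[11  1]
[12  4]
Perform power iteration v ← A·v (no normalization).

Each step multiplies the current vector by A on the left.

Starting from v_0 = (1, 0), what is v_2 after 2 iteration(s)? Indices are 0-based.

v_2 = (3, 11)

v_0 = (1, 0).
v_1 = A·v_0 = (11, 12).
v_2 = A·v_1 = (3, 11).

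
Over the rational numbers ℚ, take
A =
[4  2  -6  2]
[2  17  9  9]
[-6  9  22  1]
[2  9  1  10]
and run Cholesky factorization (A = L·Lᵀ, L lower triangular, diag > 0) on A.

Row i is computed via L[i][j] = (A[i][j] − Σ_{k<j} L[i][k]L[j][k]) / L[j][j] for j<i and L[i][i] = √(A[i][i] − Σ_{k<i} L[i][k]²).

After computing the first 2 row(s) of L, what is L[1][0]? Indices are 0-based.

L[1][0] = 1

Step 1: L[0][0] = √(4) = 2.
  L[1][0] = (2) / L[0][0] = 1.
Step 2: L[1][1] = √(16) = 4.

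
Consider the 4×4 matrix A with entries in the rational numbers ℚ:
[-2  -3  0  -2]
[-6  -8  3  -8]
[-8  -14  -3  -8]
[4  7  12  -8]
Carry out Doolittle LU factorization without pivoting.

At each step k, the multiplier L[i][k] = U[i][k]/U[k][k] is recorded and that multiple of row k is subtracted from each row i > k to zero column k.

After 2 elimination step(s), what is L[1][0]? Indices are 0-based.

L[1][0] = 3

k=0: U[0][0]=-2
  eliminate (1,0): mult=3, new row 1: (0, 1, 3, -2); set L[1][0]=3
  eliminate (2,0): mult=4, new row 2: (0, -2, -3, 0); set L[2][0]=4
  eliminate (3,0): mult=-2, new row 3: (0, 1, 12, -12); set L[3][0]=-2
k=1: U[1][1]=1
  eliminate (2,1): mult=-2, new row 2: (0, 0, 3, -4); set L[2][1]=-2
  eliminate (3,1): mult=1, new row 3: (0, 0, 9, -10); set L[3][1]=1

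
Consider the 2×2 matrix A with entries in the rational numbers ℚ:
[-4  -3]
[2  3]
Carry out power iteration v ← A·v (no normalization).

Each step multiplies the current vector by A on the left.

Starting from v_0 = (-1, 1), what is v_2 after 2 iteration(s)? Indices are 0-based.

v_0 = (-1, 1).
v_1 = A·v_0 = (1, 1).
v_2 = A·v_1 = (-7, 5).

v_2 = (-7, 5)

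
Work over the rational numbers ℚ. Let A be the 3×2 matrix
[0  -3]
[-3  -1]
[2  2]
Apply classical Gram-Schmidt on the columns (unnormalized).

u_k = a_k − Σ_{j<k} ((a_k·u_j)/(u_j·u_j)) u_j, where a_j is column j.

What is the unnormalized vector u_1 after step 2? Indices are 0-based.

u_1 = (-3, 8/13, 12/13)

Step 1: u_0 = a_0 = (0, -3, 2).
Step 2: u_1 = a_1 − (7/13)·u_0 = (-3, 8/13, 12/13).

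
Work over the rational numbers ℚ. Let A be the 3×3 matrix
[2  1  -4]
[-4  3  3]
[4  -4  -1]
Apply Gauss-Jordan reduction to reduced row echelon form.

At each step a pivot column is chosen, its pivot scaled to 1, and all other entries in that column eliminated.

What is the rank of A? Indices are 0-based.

rank = 3

[1] R0 /= 2  ⇒  (1, 1/2, -2)
     R1 -= -4·R0  ⇒  (0, 5, -5)
     R2 -= 4·R0  ⇒  (0, -6, 7)
[2] R1 /= 5  ⇒  (0, 1, -1)
     R0 -= 1/2·R1  ⇒  (1, 0, -3/2)
     R2 -= -6·R1  ⇒  (0, 0, 1)
[3] R2 /= 1  ⇒  (0, 0, 1)
     R0 -= -3/2·R2  ⇒  (1, 0, 0)
     R1 -= -1·R2  ⇒  (0, 1, 0)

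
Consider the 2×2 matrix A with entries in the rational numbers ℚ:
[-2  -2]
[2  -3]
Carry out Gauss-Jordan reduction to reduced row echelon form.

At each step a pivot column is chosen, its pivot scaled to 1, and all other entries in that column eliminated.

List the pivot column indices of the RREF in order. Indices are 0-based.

pivot(0,0)=-2: scale R0 → (1, 1)
  clear (1,0): R1 −= (2)R0 → (0, -5)
pivot(1,1)=-5: scale R1 → (0, 1)
  clear (0,1): R0 −= (1)R1 → (1, 0)

pivot columns: 0, 1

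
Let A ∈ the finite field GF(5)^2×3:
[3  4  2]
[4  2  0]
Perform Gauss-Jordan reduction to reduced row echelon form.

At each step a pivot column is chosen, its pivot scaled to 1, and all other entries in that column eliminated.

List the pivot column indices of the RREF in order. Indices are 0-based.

step 1: normalize row 0 (÷3) = (1, 3, 4)
  row 1: subtract 4×row0 = (0, 0, 4)
skip col 1 (zero from row 1)
step 2: normalize row 1 (÷4) = (0, 0, 1)
  row 0: subtract 4×row1 = (1, 3, 0)

pivot columns: 0, 2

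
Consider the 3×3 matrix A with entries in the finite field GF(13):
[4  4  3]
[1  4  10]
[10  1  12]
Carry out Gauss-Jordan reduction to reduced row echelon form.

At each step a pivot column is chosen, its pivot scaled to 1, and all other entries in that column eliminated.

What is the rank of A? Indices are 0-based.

rank = 3

step 1: normalize row 0 (÷4) = (1, 1, 4)
  row 1: subtract 1×row0 = (0, 3, 6)
  row 2: subtract 10×row0 = (0, 4, 11)
step 2: normalize row 1 (÷3) = (0, 1, 2)
  row 0: subtract 1×row1 = (1, 0, 2)
  row 2: subtract 4×row1 = (0, 0, 3)
step 3: normalize row 2 (÷3) = (0, 0, 1)
  row 0: subtract 2×row2 = (1, 0, 0)
  row 1: subtract 2×row2 = (0, 1, 0)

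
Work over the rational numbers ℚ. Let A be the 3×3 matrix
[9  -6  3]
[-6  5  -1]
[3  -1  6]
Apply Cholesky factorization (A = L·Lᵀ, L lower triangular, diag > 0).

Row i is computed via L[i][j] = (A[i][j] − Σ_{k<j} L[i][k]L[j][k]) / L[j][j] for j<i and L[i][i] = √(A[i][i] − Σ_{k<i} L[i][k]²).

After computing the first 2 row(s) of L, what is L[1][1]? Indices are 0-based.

L[1][1] = 1

Step 1: L[0][0] = √(9) = 3.
  L[1][0] = (-6) / L[0][0] = -2.
Step 2: L[1][1] = √(1) = 1.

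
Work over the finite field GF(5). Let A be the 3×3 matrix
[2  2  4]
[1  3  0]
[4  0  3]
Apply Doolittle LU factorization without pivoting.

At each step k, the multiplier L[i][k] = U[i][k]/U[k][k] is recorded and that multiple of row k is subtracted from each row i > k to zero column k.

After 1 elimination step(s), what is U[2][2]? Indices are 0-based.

Step 1: pivot at (0,0) is 2.
  row1 ← row1 − (3)·row0  ⇒  L[1][0]=3, U row1=(0, 2, 3)
  row2 ← row2 − (2)·row0  ⇒  L[2][0]=2, U row2=(0, 1, 0)

U[2][2] = 0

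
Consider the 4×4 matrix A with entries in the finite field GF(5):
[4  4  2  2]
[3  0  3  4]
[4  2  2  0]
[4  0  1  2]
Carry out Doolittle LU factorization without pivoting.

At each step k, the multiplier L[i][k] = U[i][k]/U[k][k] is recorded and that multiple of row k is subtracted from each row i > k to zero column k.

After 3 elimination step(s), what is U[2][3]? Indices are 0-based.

U[2][3] = 3

[col 0] pivot 4
  R1 -= 2*R0 → (0, 2, 4, 0)  (L[1][0] := 2)
  R2 -= 1*R0 → (0, 3, 0, 3)  (L[2][0] := 1)
  R3 -= 1*R0 → (0, 1, 4, 0)  (L[3][0] := 1)
[col 1] pivot 2
  R2 -= 4*R1 → (0, 0, 4, 3)  (L[2][1] := 4)
  R3 -= 3*R1 → (0, 0, 2, 0)  (L[3][1] := 3)
[col 2] pivot 4
  R3 -= 3*R2 → (0, 0, 0, 1)  (L[3][2] := 3)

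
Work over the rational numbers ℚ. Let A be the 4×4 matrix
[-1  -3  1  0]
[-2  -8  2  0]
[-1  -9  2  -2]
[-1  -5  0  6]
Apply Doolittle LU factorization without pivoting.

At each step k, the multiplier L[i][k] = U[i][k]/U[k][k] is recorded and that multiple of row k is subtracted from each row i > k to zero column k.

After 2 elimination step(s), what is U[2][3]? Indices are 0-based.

U[2][3] = -2

Step 1: pivot at (0,0) is -1.
  row1 ← row1 − (2)·row0  ⇒  L[1][0]=2, U row1=(0, -2, 0, 0)
  row2 ← row2 − (1)·row0  ⇒  L[2][0]=1, U row2=(0, -6, 1, -2)
  row3 ← row3 − (1)·row0  ⇒  L[3][0]=1, U row3=(0, -2, -1, 6)
Step 2: pivot at (1,1) is -2.
  row2 ← row2 − (3)·row1  ⇒  L[2][1]=3, U row2=(0, 0, 1, -2)
  row3 ← row3 − (1)·row1  ⇒  L[3][1]=1, U row3=(0, 0, -1, 6)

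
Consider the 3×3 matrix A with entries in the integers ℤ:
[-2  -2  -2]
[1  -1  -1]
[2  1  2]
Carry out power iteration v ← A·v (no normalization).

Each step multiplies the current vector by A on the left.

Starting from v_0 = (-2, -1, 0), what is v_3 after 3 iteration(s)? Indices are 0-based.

v_0 = (-2, -1, 0).
v_1 = A·v_0 = (6, -1, -5).
v_2 = A·v_1 = (0, 12, 1).
v_3 = A·v_2 = (-26, -13, 14).

v_3 = (-26, -13, 14)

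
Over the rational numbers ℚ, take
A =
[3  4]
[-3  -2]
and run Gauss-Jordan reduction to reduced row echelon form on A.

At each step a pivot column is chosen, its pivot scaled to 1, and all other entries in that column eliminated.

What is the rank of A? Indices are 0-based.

rank = 2

pivot(0,0)=3: scale R0 → (1, 4/3)
  clear (1,0): R1 −= (-3)R0 → (0, 2)
pivot(1,1)=2: scale R1 → (0, 1)
  clear (0,1): R0 −= (4/3)R1 → (1, 0)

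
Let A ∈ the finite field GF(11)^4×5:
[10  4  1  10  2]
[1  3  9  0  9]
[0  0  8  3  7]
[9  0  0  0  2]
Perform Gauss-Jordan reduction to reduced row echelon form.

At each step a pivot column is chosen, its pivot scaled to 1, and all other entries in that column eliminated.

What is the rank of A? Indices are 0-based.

rank = 4

[1] R0 /= 10  ⇒  (1, 7, 10, 1, 9)
     R1 -= 1·R0  ⇒  (0, 7, 10, 10, 0)
     R3 -= 9·R0  ⇒  (0, 3, 9, 2, 9)
[2] R1 /= 7  ⇒  (0, 1, 3, 3, 0)
     R0 -= 7·R1  ⇒  (1, 0, 0, 2, 9)
     R3 -= 3·R1  ⇒  (0, 0, 0, 4, 9)
[3] R2 /= 8  ⇒  (0, 0, 1, 10, 5)
     R1 -= 3·R2  ⇒  (0, 1, 0, 6, 7)
[4] R3 /= 4  ⇒  (0, 0, 0, 1, 5)
     R0 -= 2·R3  ⇒  (1, 0, 0, 0, 10)
     R1 -= 6·R3  ⇒  (0, 1, 0, 0, 10)
     R2 -= 10·R3  ⇒  (0, 0, 1, 0, 10)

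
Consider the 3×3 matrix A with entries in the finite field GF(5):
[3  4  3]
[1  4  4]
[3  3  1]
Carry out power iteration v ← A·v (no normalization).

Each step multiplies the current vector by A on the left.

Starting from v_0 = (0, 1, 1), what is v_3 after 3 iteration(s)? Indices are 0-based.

v_3 = (2, 1, 4)

v_0 = (0, 1, 1).
v_1 = A·v_0 = (2, 3, 4).
v_2 = A·v_1 = (0, 0, 4).
v_3 = A·v_2 = (2, 1, 4).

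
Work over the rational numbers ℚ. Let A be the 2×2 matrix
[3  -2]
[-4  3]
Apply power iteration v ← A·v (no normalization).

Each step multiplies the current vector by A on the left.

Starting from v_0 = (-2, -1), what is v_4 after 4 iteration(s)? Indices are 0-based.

v_4 = (-746, 1055)

v_0 = (-2, -1).
v_1 = A·v_0 = (-4, 5).
v_2 = A·v_1 = (-22, 31).
v_3 = A·v_2 = (-128, 181).
v_4 = A·v_3 = (-746, 1055).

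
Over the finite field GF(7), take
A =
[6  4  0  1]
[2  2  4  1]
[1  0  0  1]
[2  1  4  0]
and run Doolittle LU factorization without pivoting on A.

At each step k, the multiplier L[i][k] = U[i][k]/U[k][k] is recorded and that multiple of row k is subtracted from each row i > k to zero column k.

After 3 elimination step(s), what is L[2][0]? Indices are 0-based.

Step 1: pivot at (0,0) is 6.
  row1 ← row1 − (5)·row0  ⇒  L[1][0]=5, U row1=(0, 3, 4, 3)
  row2 ← row2 − (6)·row0  ⇒  L[2][0]=6, U row2=(0, 4, 0, 2)
  row3 ← row3 − (5)·row0  ⇒  L[3][0]=5, U row3=(0, 2, 4, 2)
Step 2: pivot at (1,1) is 3.
  row2 ← row2 − (6)·row1  ⇒  L[2][1]=6, U row2=(0, 0, 4, 5)
  row3 ← row3 − (3)·row1  ⇒  L[3][1]=3, U row3=(0, 0, 6, 0)
Step 3: pivot at (2,2) is 4.
  row3 ← row3 − (5)·row2  ⇒  L[3][2]=5, U row3=(0, 0, 0, 3)

L[2][0] = 6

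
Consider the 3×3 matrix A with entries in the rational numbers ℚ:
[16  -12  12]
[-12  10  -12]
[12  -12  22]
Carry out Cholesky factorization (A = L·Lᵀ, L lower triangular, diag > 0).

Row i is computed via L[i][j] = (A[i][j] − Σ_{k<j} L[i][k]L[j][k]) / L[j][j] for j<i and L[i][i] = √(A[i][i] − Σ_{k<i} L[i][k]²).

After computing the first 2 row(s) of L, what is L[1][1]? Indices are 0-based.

Step 1: L[0][0] = √(16) = 4.
  L[1][0] = (-12) / L[0][0] = -3.
Step 2: L[1][1] = √(1) = 1.

L[1][1] = 1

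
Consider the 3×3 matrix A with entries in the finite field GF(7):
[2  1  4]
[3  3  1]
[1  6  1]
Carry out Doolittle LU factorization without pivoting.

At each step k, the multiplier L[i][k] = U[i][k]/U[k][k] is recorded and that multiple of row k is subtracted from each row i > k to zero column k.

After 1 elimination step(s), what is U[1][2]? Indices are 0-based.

[col 0] pivot 2
  R1 -= 5*R0 → (0, 5, 2)  (L[1][0] := 5)
  R2 -= 4*R0 → (0, 2, 6)  (L[2][0] := 4)

U[1][2] = 2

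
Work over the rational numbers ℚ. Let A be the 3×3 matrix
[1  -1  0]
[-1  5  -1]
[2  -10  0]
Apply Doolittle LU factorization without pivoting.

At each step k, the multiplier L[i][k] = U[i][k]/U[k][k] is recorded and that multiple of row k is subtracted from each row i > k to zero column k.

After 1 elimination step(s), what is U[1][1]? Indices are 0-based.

k=0: U[0][0]=1
  eliminate (1,0): mult=-1, new row 1: (0, 4, -1); set L[1][0]=-1
  eliminate (2,0): mult=2, new row 2: (0, -8, 0); set L[2][0]=2

U[1][1] = 4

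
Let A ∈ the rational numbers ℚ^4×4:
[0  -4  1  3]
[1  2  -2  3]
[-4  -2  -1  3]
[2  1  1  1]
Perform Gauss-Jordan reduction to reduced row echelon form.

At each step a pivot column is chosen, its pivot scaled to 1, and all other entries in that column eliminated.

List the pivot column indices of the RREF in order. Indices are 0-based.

[1] R0 <-> R1
[1] R0 /= 1  ⇒  (1, 2, -2, 3)
     R2 -= -4·R0  ⇒  (0, 6, -9, 15)
     R3 -= 2·R0  ⇒  (0, -3, 5, -5)
[2] R1 /= -4  ⇒  (0, 1, -1/4, -3/4)
     R0 -= 2·R1  ⇒  (1, 0, -3/2, 9/2)
     R2 -= 6·R1  ⇒  (0, 0, -15/2, 39/2)
     R3 -= -3·R1  ⇒  (0, 0, 17/4, -29/4)
[3] R2 /= -15/2  ⇒  (0, 0, 1, -13/5)
     R0 -= -3/2·R2  ⇒  (1, 0, 0, 3/5)
     R1 -= -1/4·R2  ⇒  (0, 1, 0, -7/5)
     R3 -= 17/4·R2  ⇒  (0, 0, 0, 19/5)
[4] R3 /= 19/5  ⇒  (0, 0, 0, 1)
     R0 -= 3/5·R3  ⇒  (1, 0, 0, 0)
     R1 -= -7/5·R3  ⇒  (0, 1, 0, 0)
     R2 -= -13/5·R3  ⇒  (0, 0, 1, 0)

pivot columns: 0, 1, 2, 3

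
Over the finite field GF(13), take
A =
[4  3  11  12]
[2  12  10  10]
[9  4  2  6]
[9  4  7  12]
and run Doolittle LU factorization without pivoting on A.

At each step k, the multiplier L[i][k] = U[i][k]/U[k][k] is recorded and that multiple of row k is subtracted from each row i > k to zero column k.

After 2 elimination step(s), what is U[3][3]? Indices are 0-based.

U[3][3] = 4

k=0: U[0][0]=4
  eliminate (1,0): mult=7, new row 1: (0, 4, 11, 4); set L[1][0]=7
  eliminate (2,0): mult=12, new row 2: (0, 7, 0, 5); set L[2][0]=12
  eliminate (3,0): mult=12, new row 3: (0, 7, 5, 11); set L[3][0]=12
k=1: U[1][1]=4
  eliminate (2,1): mult=5, new row 2: (0, 0, 10, 11); set L[2][1]=5
  eliminate (3,1): mult=5, new row 3: (0, 0, 2, 4); set L[3][1]=5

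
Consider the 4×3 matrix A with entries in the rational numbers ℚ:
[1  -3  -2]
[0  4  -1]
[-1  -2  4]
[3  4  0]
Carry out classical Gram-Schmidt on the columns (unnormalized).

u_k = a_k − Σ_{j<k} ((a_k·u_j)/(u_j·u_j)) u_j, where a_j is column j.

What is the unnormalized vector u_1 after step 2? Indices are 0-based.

u_1 = (-4, 4, -1, 1)

Step 1: u_0 = a_0 = (1, 0, -1, 3).
Step 2: u_1 = a_1 − (1)·u_0 = (-4, 4, -1, 1).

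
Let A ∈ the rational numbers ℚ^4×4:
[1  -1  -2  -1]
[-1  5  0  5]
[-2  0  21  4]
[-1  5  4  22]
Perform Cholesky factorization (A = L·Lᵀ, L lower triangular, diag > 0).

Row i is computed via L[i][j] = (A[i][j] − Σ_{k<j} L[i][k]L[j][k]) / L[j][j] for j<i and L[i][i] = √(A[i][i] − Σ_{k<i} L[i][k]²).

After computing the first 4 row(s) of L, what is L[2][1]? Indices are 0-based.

L[2][1] = -1

Step 1: L[0][0] = √(1) = 1.
  L[1][0] = (-1) / L[0][0] = -1.
Step 2: L[1][1] = √(4) = 2.
  L[2][0] = (-2) / L[0][0] = -2.
  L[2][1] = (-2) / L[1][1] = -1.
Step 3: L[2][2] = √(16) = 4.
  L[3][0] = (-1) / L[0][0] = -1.
  L[3][1] = (4) / L[1][1] = 2.
  L[3][2] = (4) / L[2][2] = 1.
Step 4: L[3][3] = √(16) = 4.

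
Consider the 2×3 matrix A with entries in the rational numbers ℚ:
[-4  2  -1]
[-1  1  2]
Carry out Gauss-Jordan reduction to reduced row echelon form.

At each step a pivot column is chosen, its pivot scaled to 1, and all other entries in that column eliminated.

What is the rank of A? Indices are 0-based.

step 1: normalize row 0 (÷-4) = (1, -1/2, 1/4)
  row 1: subtract -1×row0 = (0, 1/2, 9/4)
step 2: normalize row 1 (÷1/2) = (0, 1, 9/2)
  row 0: subtract -1/2×row1 = (1, 0, 5/2)

rank = 2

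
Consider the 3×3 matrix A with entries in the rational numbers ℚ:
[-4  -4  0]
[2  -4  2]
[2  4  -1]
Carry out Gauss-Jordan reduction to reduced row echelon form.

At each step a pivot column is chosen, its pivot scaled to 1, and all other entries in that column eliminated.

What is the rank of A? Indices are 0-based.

rank = 3

pivot(0,0)=-4: scale R0 → (1, 1, 0)
  clear (1,0): R1 −= (2)R0 → (0, -6, 2)
  clear (2,0): R2 −= (2)R0 → (0, 2, -1)
pivot(1,1)=-6: scale R1 → (0, 1, -1/3)
  clear (0,1): R0 −= (1)R1 → (1, 0, 1/3)
  clear (2,1): R2 −= (2)R1 → (0, 0, -1/3)
pivot(2,2)=-1/3: scale R2 → (0, 0, 1)
  clear (0,2): R0 −= (1/3)R2 → (1, 0, 0)
  clear (1,2): R1 −= (-1/3)R2 → (0, 1, 0)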